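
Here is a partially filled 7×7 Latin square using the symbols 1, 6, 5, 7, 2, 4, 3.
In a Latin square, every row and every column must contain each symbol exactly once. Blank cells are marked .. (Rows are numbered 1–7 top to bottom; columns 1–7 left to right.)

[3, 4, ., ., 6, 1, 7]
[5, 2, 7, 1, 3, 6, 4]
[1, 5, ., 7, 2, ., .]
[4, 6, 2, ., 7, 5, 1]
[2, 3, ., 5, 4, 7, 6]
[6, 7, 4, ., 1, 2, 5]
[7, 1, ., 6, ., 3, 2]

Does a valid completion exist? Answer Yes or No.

Row 1, column 3: row 1 has {1, 6, 7, 4, 3} and column 3 has {7, 2, 4}, so it must be 5.
Now row 7, column 3: row 7 together with column 3 already contain {1, 6, 5, 7, 2, 4, 3} — every symbol — so nothing can go there. The grid has no valid completion.

No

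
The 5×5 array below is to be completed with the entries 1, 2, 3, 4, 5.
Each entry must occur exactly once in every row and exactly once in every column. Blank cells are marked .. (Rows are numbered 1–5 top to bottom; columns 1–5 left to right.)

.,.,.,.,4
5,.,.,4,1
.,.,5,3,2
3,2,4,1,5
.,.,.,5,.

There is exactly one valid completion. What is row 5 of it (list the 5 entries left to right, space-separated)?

Row 5, column 5: row 5 has {5} and column 5 has {1, 2, 4, 5}, leaving only 3.
Row 1, column 4: row 1 has {4} and column 4 has {1, 3, 4, 5}, leaving only 2.
Row 1, column 1: row 1 has {2, 4} and column 1 has {3, 5}, leaving only 1.
Row 1, column 3: row 1 has {1, 2, 4} and column 3 has {4, 5}, leaving only 3.
Row 1, column 2: row 1 has {1, 2, 3, 4} and column 2 has {2}, leaving only 5.
Row 2, column 2: row 2 has {1, 4, 5} and column 2 has {2, 5}, leaving only 3.
Row 2, column 3: row 2 has {1, 3, 4, 5} and column 3 has {3, 4, 5}, leaving only 2.
Row 5, column 3: row 5 has {3, 5} and column 3 has {2, 3, 4, 5}, leaving only 1.
Row 5, column 2: row 5 has {1, 3, 5} and column 2 has {2, 3, 5}, leaving only 4.
Row 5, column 1: row 5 has {1, 3, 4, 5} and column 1 has {1, 3, 5}, leaving only 2.
So row 5 reads: 2 4 1 5 3.

2 4 1 5 3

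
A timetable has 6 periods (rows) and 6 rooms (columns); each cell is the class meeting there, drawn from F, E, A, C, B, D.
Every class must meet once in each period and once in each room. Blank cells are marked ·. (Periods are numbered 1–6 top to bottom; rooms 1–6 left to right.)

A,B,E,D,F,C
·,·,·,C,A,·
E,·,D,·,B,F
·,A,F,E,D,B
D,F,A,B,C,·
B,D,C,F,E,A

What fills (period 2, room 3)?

Period 2 already has {A, C} and room 3 already has {F, E, A, C, D}, so period 2, room 3 must be B.

B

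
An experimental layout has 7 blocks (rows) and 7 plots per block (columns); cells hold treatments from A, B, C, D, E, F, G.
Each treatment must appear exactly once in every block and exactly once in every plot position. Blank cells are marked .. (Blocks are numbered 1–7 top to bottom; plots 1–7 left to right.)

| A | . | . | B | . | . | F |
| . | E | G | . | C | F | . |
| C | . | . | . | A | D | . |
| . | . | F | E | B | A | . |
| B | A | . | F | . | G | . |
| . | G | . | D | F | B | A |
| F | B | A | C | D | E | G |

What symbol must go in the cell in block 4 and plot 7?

D

Block 1, plot 6: block 1 has {A, B, F} and plot 6 has {A, B, D, E, F, G}, leaving only C.
Block 1, plot 2: block 1 has {A, B, C, F} and plot 2 has {A, B, E, G}, leaving only D.
Block 1, plot 3: block 1 has {A, B, C, D, F} and plot 3 has {A, F, G}, leaving only E.
Block 1, plot 5: block 1 has {A, B, C, D, E, F} and plot 5 has {A, B, C, D, F}, leaving only G.
Block 2, plot 1: block 2 has {C, E, F, G} and plot 1 has {A, B, C, F}, leaving only D.
Block 2, plot 4: block 2 has {C, D, E, F, G} and plot 4 has {B, C, D, E, F}, leaving only A.
Block 2, plot 7: block 2 has {A, C, D, E, F, G} and plot 7 has {A, F, G}, leaving only B.
Block 3, plot 2: block 3 has {A, C, D} and plot 2 has {A, B, D, E, G}, leaving only F.
Block 3, plot 3: block 3 has {A, C, D, F} and plot 3 has {A, E, F, G}, leaving only B.
Block 3, plot 4: block 3 has {A, B, C, D, F} and plot 4 has {A, B, C, D, E, F}, leaving only G.
Block 3, plot 7: block 3 has {A, B, C, D, F, G} and plot 7 has {A, B, F, G}, leaving only E.
Block 4, plot 1: block 4 has {A, B, E, F} and plot 1 has {A, B, C, D, F}, leaving only G.
Block 4, plot 2: block 4 has {A, B, E, F, G} and plot 2 has {A, B, D, E, F, G}, leaving only C.
Block 4 already has {A, B, C, E, F, G} and plot 7 already has {A, B, E, F, G}, so block 4, plot 7 must be D.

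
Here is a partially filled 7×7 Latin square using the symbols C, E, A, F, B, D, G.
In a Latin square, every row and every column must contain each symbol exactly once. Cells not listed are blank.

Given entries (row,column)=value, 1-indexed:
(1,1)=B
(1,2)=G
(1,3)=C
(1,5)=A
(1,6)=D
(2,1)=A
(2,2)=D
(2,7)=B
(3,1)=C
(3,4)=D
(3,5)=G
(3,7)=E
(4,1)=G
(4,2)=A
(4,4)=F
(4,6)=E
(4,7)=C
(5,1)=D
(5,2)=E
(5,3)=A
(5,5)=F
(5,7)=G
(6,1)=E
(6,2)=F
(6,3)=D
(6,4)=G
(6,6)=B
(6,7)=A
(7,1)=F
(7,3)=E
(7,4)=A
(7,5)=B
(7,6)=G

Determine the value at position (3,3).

Row 1, column 4: row 1 has {C, A, B, D, G} and column 4 has {A, F, D, G}, leaving only E.
Row 1, column 7: row 1 has {C, E, A, B, D, G} and column 7 has {C, E, A, B, G}, leaving only F.
Row 2, column 4: row 2 has {A, B, D} and column 4 has {E, A, F, D, G}, leaving only C.
Row 2, column 5: row 2 has {C, A, B, D} and column 5 has {A, F, B, G}, leaving only E.
Row 2, column 6: row 2 has {C, E, A, B, D} and column 6 has {E, B, D, G}, leaving only F.
Row 2, column 3: row 2 has {C, E, A, F, B, D} and column 3 has {C, E, A, D}, leaving only G.
Row 3, column 2: row 3 has {C, E, D, G} and column 2 has {E, A, F, D, G}, leaving only B.
Row 3 already has {C, E, B, D, G} and column 3 already has {C, E, A, D, G}, so row 3, column 3 must be F.

F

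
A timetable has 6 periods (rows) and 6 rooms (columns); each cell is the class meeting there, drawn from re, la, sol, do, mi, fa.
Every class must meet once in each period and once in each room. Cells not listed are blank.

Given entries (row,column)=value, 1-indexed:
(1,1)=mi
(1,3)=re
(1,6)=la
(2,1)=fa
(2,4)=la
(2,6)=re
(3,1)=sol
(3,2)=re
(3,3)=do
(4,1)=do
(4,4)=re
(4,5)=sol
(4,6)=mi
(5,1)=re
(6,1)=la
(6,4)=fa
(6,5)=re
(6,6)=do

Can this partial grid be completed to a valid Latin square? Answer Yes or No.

No period or room among the givens repeats a symbol, and propagating forced cells runs into no contradiction.
One valid completion exists (for instance, mi do re sol fa la / fa mi sol la do re / sol re do mi la fa / do fa la re sol mi / re la fa do mi sol / la sol mi fa re do).

Yes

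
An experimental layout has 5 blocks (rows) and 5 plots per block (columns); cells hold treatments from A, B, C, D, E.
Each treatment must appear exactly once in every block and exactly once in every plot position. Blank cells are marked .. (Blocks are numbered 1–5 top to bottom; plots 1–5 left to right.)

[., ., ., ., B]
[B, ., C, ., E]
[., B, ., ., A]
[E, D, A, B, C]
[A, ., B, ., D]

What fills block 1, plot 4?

A

Block 2, plot 2: block 2 has {B, C, E} and plot 2 has {B, D}, leaving only A.
Block 2, plot 4: block 2 has {A, B, C, E} and plot 4 has {B}, leaving only D.
Block 1, plot 4 is narrowed to {A, C, E}.
If it were C, then block 1, plot 3 would be left with no valid symbol.
If it were E, then block 1, plot 3 would be left with no valid symbol.
So block 1, plot 4 must be A.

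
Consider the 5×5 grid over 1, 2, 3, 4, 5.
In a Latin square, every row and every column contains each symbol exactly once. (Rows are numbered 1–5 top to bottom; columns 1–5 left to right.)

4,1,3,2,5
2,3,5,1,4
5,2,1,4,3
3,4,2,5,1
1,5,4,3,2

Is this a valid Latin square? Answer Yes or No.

Yes

Each row is a permutation of the 5 symbols, and so is each column.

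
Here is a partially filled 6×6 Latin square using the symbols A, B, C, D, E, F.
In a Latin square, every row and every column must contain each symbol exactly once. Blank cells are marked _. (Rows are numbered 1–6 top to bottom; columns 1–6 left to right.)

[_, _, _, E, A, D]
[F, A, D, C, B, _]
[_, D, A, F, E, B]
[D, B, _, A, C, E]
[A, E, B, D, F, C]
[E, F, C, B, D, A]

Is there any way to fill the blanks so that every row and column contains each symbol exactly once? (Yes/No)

No

Row 2, column 6: row 2 together with column 6 already contain {A, B, C, D, E, F} — every symbol — so nothing can go there. The grid has no valid completion.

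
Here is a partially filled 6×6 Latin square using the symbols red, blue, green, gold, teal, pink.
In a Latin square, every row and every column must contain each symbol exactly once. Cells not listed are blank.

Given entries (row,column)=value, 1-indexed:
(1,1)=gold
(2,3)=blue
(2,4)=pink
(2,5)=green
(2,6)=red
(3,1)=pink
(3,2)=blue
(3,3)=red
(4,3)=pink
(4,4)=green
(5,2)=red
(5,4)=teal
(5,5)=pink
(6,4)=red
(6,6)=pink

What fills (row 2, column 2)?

gold

Row 1, column 4: row 1 has {gold} and column 4 has {red, green, teal, pink}, leaving only blue.
Row 2, column 1: row 2 has {red, blue, green, pink} and column 1 has {gold, pink}, leaving only teal.
Row 2 already has {red, blue, green, teal, pink} and column 2 already has {red, blue}, so row 2, column 2 must be gold.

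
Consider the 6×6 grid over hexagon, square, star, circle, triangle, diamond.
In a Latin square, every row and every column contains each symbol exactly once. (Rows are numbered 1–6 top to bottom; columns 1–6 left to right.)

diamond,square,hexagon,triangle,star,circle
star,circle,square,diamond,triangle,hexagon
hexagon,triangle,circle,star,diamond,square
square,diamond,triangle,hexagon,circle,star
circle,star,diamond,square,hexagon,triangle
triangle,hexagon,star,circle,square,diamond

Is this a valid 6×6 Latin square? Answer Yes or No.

Each row is a permutation of the 6 symbols, and so is each column.

Yes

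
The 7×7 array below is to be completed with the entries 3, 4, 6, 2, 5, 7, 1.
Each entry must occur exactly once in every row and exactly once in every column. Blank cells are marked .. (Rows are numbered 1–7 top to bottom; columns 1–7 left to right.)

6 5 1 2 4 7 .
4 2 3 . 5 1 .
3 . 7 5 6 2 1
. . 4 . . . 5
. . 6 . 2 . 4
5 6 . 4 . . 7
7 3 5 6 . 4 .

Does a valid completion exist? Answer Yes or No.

Row 1, column 7: row 1 has {4, 6, 2, 5, 7, 1} and column 7 has {4, 5, 7, 1}, so it must be 3.
Row 2, column 4: row 2 has {3, 4, 2, 5, 1} and column 4 has {4, 6, 2, 5}, so it must be 7.
Row 2, column 7: row 2 has {3, 4, 2, 5, 7, 1} and column 7 has {3, 4, 5, 7, 1}, so it must be 6.
Row 3, column 2: row 3 has {3, 6, 2, 5, 7, 1} and column 2 has {3, 6, 2, 5}, so it must be 4.
Row 5, column 1: row 5 has {4, 6, 2} and column 1 has {3, 4, 6, 5, 7}, so it must be 1.
Row 4, column 1: row 4 has {4, 5} and column 1 has {3, 4, 6, 5, 7, 1}, so it must be 2.
Row 5, column 2: row 5 has {4, 6, 2, 1} and column 2 has {3, 4, 6, 2, 5}, so it must be 7.
Row 4, column 2: row 4 has {4, 2, 5} and column 2 has {3, 4, 6, 2, 5, 7}, so it must be 1.
Row 4, column 4: row 4 has {4, 2, 5, 1} and column 4 has {4, 6, 2, 5, 7}, so it must be 3.
Now row 5, column 4: row 5 together with column 4 already contain {3, 4, 6, 2, 5, 7, 1} — every symbol — so nothing can go there. The grid has no valid completion.

No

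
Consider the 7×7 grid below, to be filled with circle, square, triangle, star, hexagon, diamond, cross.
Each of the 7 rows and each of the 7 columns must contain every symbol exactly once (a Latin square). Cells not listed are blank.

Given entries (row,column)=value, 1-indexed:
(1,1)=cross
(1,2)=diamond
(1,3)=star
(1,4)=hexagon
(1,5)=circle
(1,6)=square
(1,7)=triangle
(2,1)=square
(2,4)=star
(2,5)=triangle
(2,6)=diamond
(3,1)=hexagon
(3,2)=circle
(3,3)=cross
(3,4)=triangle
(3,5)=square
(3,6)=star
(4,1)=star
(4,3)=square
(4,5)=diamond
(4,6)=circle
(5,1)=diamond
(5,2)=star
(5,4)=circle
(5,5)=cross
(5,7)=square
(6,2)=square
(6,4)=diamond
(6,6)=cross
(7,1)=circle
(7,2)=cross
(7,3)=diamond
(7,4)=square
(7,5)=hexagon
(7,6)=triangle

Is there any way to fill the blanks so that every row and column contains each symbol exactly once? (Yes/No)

No row or column among the givens repeats a symbol, and propagating forced cells runs into no contradiction.
One valid completion exists (for instance, cross diamond star hexagon circle square triangle / square hexagon circle star triangle diamond cross / hexagon circle cross triangle square star diamond / star triangle square cross diamond circle hexagon / diamond star triangle circle cross hexagon square / triangle square hexagon diamond star cross circle / circle cross diamond square hexagon triangle star).

Yes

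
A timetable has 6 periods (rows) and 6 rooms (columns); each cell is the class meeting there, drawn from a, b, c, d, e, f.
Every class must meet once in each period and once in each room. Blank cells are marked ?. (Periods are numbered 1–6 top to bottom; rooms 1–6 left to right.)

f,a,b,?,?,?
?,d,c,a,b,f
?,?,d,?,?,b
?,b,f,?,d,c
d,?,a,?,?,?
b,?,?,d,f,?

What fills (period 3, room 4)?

f

Period 2, room 1: period 2 has {a, b, c, d, f} and room 1 has {b, d, f}, leaving only e.
Period 4, room 1: period 4 has {b, c, d, f} and room 1 has {b, d, e, f}, leaving only a.
Period 3, room 1: period 3 has {b, d} and room 1 has {a, b, d, e, f}, leaving only c.
Period 4, room 4: period 4 has {a, b, c, d, f} and room 4 has {a, d}, leaving only e.
Period 3 already has {b, c, d} and room 4 already has {a, d, e}, so period 3, room 4 must be f.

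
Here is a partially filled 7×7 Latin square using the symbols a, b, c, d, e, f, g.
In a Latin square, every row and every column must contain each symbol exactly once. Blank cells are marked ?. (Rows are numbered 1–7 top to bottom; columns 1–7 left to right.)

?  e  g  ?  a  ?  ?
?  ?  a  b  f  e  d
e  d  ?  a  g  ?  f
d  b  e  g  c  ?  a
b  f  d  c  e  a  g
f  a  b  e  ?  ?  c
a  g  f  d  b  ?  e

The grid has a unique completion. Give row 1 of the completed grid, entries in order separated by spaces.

c e g f a d b

Row 1, column 1: row 1 has {a, e, g} and column 1 has {a, b, d, e, f}, leaving only c.
Row 1, column 4: row 1 has {a, c, e, g} and column 4 has {a, b, c, d, e, g}, leaving only f.
Row 1, column 7: row 1 has {a, c, e, f, g} and column 7 has {a, c, d, e, f, g}, leaving only b.
Row 1, column 6: row 1 has {a, b, c, e, f, g} and column 6 has {a, e}, leaving only d.
So row 1 reads: c e g f a d b.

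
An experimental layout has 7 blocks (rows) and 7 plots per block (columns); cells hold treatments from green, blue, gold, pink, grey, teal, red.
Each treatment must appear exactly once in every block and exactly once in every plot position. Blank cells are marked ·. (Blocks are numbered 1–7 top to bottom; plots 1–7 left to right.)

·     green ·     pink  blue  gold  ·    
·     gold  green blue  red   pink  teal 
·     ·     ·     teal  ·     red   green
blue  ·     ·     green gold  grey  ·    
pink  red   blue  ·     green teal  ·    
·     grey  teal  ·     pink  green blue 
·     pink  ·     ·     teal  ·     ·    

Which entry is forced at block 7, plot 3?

gold

Block 2, plot 1: block 2 has {green, blue, gold, pink, teal, red} and plot 1 has {blue, pink}, leaving only grey.
Block 3, plot 1: block 3 has {green, teal, red} and plot 1 has {blue, pink, grey}, leaving only gold.
Block 3, plot 2: block 3 has {green, gold, teal, red} and plot 2 has {green, gold, pink, grey, red}, leaving only blue.
Block 3, plot 5: block 3 has {green, blue, gold, teal, red} and plot 5 has {green, blue, gold, pink, teal, red}, leaving only grey.
Block 3, plot 3: block 3 has {green, blue, gold, grey, teal, red} and plot 3 has {green, blue, teal}, leaving only pink.
Block 4, plot 2: block 4 has {green, blue, gold, grey} and plot 2 has {green, blue, gold, pink, grey, red}, leaving only teal.
Block 4, plot 3: block 4 has {green, blue, gold, grey, teal} and plot 3 has {green, blue, pink, teal}, leaving only red.
Block 1, plot 3: block 1 has {green, blue, gold, pink} and plot 3 has {green, blue, pink, teal, red}, leaving only grey.
Block 7 already has {pink, teal} and plot 3 already has {green, blue, pink, grey, teal, red}, so block 7, plot 3 must be gold.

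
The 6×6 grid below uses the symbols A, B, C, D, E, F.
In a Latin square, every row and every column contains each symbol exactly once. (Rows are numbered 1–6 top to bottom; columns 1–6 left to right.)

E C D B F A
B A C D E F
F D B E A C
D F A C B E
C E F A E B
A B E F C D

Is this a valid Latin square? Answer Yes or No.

Row 5 contains E twice (at columns 2 and 5), so it is not a permutation.

No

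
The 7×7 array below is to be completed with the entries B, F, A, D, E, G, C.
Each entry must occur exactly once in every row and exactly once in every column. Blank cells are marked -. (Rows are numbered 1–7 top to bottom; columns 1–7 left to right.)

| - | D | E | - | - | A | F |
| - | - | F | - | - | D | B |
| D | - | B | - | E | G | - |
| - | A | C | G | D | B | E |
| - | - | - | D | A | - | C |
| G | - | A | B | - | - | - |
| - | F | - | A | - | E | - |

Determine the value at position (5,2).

B

Row 1, column 4: row 1 has {F, A, D, E} and column 4 has {B, A, D, G}, leaving only C.
Row 1, column 1: row 1 has {F, A, D, E, C} and column 1 has {D, G}, leaving only B.
Row 1, column 5: row 1 has {B, F, A, D, E, C} and column 5 has {A, D, E}, leaving only G.
Row 2, column 4: row 2 has {B, F, D} and column 4 has {B, A, D, G, C}, leaving only E.
Row 2, column 5: row 2 has {B, F, D, E} and column 5 has {A, D, E, G}, leaving only C.
Row 2, column 1: row 2 has {B, F, D, E, C} and column 1 has {B, D, G}, leaving only A.
Row 2, column 2: row 2 has {B, F, A, D, E, C} and column 2 has {F, A, D}, leaving only G.
Row 3, column 2: row 3 has {B, D, E, G} and column 2 has {F, A, D, G}, leaving only C.
Row 3, column 4: row 3 has {B, D, E, G, C} and column 4 has {B, A, D, E, G, C}, leaving only F.
Row 3, column 7: row 3 has {B, F, D, E, G, C} and column 7 has {B, F, E, C}, leaving only A.
Row 4, column 1: row 4 has {B, A, D, E, G, C} and column 1 has {B, A, D, G}, leaving only F.
Row 5, column 1: row 5 has {A, D, C} and column 1 has {B, F, A, D, G}, leaving only E.
Row 5 already has {A, D, E, C} and column 2 already has {F, A, D, G, C}, so row 5, column 2 must be B.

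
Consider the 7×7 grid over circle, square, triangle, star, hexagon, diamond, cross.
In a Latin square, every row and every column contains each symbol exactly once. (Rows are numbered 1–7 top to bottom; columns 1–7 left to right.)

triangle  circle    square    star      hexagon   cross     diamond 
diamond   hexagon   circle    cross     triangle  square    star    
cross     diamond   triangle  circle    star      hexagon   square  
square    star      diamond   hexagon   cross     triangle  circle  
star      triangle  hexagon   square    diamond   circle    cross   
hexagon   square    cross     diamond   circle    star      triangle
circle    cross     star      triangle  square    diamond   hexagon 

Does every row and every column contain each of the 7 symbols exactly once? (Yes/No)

Each row is a permutation of the 7 symbols, and so is each column.

Yes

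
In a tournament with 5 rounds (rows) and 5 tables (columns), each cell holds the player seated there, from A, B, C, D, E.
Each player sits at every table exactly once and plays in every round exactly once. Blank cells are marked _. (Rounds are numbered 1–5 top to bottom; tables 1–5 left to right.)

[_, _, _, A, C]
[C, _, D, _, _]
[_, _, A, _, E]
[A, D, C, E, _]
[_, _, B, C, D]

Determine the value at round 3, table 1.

B

Round 1, table 3: round 1 has {A, C} and table 3 has {A, B, C, D}, leaving only E.
Round 1, table 2: round 1 has {A, C, E} and table 2 has {D}, leaving only B.
Round 1, table 1: round 1 has {A, B, C, E} and table 1 has {A, C}, leaving only D.
Round 3 already has {A, E} and table 1 already has {A, C, D}, so round 3, table 1 must be B.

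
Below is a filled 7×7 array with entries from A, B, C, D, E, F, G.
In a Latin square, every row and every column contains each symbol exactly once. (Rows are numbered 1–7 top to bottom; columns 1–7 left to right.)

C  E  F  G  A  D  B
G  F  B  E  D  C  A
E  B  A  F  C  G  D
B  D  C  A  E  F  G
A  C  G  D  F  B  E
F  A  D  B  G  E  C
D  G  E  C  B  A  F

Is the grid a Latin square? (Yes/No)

Yes

Each row is a permutation of the 7 symbols, and so is each column.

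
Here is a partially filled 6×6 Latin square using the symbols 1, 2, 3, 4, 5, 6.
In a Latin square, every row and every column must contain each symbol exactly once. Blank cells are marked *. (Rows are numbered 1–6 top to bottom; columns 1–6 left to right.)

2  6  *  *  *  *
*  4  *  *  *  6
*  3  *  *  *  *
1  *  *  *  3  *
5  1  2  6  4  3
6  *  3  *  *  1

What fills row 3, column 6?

2

Row 2, column 1: row 2 has {4, 6} and column 1 has {1, 2, 5, 6}, leaving only 3.
Row 3, column 1: row 3 has {3} and column 1 has {1, 2, 3, 5, 6}, leaving only 4.
Row 3, column 6 is narrowed to {2, 5}.
If it were 5, then row 2, column 3 would be left with no valid symbol.
So row 3, column 6 must be 2.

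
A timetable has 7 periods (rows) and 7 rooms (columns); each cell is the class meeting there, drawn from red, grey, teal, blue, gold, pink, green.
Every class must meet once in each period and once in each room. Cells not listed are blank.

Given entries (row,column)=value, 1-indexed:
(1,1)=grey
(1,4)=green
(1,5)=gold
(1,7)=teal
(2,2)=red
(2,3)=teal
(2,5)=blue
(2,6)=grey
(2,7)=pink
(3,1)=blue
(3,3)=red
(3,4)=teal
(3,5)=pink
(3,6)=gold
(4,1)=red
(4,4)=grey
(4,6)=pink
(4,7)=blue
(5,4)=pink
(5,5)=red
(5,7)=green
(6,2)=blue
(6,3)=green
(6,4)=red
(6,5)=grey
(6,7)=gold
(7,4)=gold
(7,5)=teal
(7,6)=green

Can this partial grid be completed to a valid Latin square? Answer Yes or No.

Period 2, room 4: period 2 together with room 4 already contain {red, grey, teal, blue, gold, pink, green} — every symbol — so nothing can go there. The grid has no valid completion.

No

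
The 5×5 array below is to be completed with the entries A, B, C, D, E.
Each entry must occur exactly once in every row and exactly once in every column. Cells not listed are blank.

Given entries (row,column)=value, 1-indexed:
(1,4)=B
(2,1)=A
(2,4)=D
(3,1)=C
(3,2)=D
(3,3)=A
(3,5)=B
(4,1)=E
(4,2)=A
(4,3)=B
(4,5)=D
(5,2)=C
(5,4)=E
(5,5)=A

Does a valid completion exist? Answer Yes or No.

No

Row 3, column 4: row 3 together with column 4 already contain {A, B, C, D, E} — every symbol — so nothing can go there. The grid has no valid completion.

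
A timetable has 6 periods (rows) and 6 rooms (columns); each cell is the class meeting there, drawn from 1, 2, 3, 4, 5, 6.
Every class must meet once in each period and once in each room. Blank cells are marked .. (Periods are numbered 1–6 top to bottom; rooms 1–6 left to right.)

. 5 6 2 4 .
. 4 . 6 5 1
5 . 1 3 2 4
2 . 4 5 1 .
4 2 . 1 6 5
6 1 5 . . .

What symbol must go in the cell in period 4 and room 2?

Period 1, room 6: period 1 has {2, 4, 5, 6} and room 6 has {1, 4, 5}, leaving only 3.
Period 1, room 1: period 1 has {2, 3, 4, 5, 6} and room 1 has {2, 4, 5, 6}, leaving only 1.
Period 2, room 1: period 2 has {1, 4, 5, 6} and room 1 has {1, 2, 4, 5, 6}, leaving only 3.
Period 2, room 3: period 2 has {1, 3, 4, 5, 6} and room 3 has {1, 4, 5, 6}, leaving only 2.
Period 3, room 2: period 3 has {1, 2, 3, 4, 5} and room 2 has {1, 2, 4, 5}, leaving only 6.
Period 4 already has {1, 2, 4, 5} and room 2 already has {1, 2, 4, 5, 6}, so period 4, room 2 must be 3.

3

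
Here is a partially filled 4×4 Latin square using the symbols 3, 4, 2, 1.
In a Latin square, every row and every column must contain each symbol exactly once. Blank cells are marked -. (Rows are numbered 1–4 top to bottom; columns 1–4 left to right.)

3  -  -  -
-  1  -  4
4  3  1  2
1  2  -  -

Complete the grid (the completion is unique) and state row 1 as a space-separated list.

Row 1, column 2: row 1 has {3} and column 2 has {3, 2, 1}, leaving only 4.
Row 1, column 3: row 1 has {3, 4} and column 3 has {1}, leaving only 2.
Row 1, column 4: row 1 has {3, 4, 2} and column 4 has {4, 2}, leaving only 1.
So row 1 reads: 3 4 2 1.

3 4 2 1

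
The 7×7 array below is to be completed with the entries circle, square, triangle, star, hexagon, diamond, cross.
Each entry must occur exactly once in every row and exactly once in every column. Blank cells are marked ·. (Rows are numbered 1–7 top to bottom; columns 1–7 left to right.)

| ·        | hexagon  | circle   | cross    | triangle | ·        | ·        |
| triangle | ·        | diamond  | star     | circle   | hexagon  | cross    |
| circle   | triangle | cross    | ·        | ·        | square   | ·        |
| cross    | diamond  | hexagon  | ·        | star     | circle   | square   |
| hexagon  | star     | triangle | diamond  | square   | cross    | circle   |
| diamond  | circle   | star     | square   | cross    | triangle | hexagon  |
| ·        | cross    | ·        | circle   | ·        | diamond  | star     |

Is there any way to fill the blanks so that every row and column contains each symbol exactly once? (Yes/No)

No

Row 1, column 6: row 1 has {circle, triangle, hexagon, cross} and column 6 has {circle, square, triangle, hexagon, diamond, cross}, so it must be star.
Row 1, column 1: row 1 has {circle, triangle, star, hexagon, cross} and column 1 has {circle, triangle, hexagon, diamond, cross}, so it must be square.
Now row 7, column 1: row 7 together with column 1 already contain {circle, square, triangle, star, hexagon, diamond, cross} — every symbol — so nothing can go there. The grid has no valid completion.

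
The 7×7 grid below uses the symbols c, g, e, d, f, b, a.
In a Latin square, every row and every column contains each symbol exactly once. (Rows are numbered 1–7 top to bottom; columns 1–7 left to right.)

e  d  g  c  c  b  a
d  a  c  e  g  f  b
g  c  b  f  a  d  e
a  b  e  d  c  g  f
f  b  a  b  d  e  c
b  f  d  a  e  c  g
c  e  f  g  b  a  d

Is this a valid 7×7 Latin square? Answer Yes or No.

Row 1 contains c twice (at columns 4 and 5); row 5 is also not a permutation.

No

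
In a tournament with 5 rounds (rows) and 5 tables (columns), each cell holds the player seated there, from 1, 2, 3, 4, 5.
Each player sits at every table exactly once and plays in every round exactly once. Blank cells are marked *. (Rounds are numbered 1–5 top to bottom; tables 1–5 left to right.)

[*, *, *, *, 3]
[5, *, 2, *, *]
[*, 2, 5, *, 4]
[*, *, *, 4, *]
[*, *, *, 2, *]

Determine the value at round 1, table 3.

Round 2, table 5: round 2 has {2, 5} and table 5 has {3, 4}, leaving only 1.
Round 2, table 4: round 2 has {1, 2, 5} and table 4 has {2, 4}, leaving only 3.
Round 2, table 2: round 2 has {1, 2, 3, 5} and table 2 has {2}, leaving only 4.
Round 3, table 4: round 3 has {2, 4, 5} and table 4 has {2, 3, 4}, leaving only 1.
Round 1, table 4: round 1 has {3} and table 4 has {1, 2, 3, 4}, leaving only 5.
Round 1, table 2: round 1 has {3, 5} and table 2 has {2, 4}, leaving only 1.
Round 1 already has {1, 3, 5} and table 3 already has {2, 5}, so round 1, table 3 must be 4.

4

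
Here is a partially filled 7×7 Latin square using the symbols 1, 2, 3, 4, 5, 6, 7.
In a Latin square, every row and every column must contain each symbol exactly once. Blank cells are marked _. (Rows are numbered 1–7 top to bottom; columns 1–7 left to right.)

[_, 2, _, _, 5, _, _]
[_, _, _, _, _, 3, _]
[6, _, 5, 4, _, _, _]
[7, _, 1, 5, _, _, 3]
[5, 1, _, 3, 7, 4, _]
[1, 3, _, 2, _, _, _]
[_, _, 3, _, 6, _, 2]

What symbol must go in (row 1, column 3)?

7

Row 3, column 2: row 3 has {4, 5, 6} and column 2 has {1, 2, 3}, leaving only 7.
Row 3, column 7: row 3 has {4, 5, 6, 7} and column 7 has {2, 3}, leaving only 1.
Row 3, column 6: row 3 has {1, 4, 5, 6, 7} and column 6 has {3, 4}, leaving only 2.
Row 3, column 5: row 3 has {1, 2, 4, 5, 6, 7} and column 5 has {5, 6, 7}, leaving only 3.
Row 4, column 6: row 4 has {1, 3, 5, 7} and column 6 has {2, 3, 4}, leaving only 6.
Row 4, column 2: row 4 has {1, 3, 5, 6, 7} and column 2 has {1, 2, 3, 7}, leaving only 4.
Row 4, column 5: row 4 has {1, 3, 4, 5, 6, 7} and column 5 has {3, 5, 6, 7}, leaving only 2.
Row 5, column 7: row 5 has {1, 3, 4, 5, 7} and column 7 has {1, 2, 3}, leaving only 6.
Row 5, column 3: row 5 has {1, 3, 4, 5, 6, 7} and column 3 has {1, 3, 5}, leaving only 2.
Row 6, column 5: row 6 has {1, 2, 3} and column 5 has {2, 3, 5, 6, 7}, leaving only 4.
Row 2, column 5: row 2 has {3} and column 5 has {2, 3, 4, 5, 6, 7}, leaving only 1.
Row 7, column 1: row 7 has {2, 3, 6} and column 1 has {1, 5, 6, 7}, leaving only 4.
Row 1, column 1: row 1 has {2, 5} and column 1 has {1, 4, 5, 6, 7}, leaving only 3.
Row 2, column 1: row 2 has {1, 3} and column 1 has {1, 3, 4, 5, 6, 7}, leaving only 2.
Row 7, column 2: row 7 has {2, 3, 4, 6} and column 2 has {1, 2, 3, 4, 7}, leaving only 5.
Row 2, column 2: row 2 has {1, 2, 3} and column 2 has {1, 2, 3, 4, 5, 7}, leaving only 6.
Row 2, column 4: row 2 has {1, 2, 3, 6} and column 4 has {2, 3, 4, 5}, leaving only 7.
Row 2, column 3: row 2 has {1, 2, 3, 6, 7} and column 3 has {1, 2, 3, 5}, leaving only 4.
Row 2, column 7: row 2 has {1, 2, 3, 4, 6, 7} and column 7 has {1, 2, 3, 6}, leaving only 5.
Row 6, column 7: row 6 has {1, 2, 3, 4} and column 7 has {1, 2, 3, 5, 6}, leaving only 7.
Row 1, column 7: row 1 has {2, 3, 5} and column 7 has {1, 2, 3, 5, 6, 7}, leaving only 4.
Row 6, column 3: row 6 has {1, 2, 3, 4, 7} and column 3 has {1, 2, 3, 4, 5}, leaving only 6.
Row 1 already has {2, 3, 4, 5} and column 3 already has {1, 2, 3, 4, 5, 6}, so row 1, column 3 must be 7.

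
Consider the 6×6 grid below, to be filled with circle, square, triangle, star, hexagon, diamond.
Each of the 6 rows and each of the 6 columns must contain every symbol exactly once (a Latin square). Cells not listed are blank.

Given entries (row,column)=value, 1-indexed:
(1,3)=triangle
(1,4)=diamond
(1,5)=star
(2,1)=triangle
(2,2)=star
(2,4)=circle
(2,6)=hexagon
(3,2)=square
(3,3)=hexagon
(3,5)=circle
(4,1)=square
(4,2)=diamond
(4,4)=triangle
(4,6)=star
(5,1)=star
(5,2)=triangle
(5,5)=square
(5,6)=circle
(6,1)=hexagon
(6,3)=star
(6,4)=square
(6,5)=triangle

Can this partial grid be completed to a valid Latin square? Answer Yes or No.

Yes

No row or column among the givens repeats a symbol, and propagating forced cells runs into no contradiction.
One valid completion exists (for instance, circle hexagon triangle diamond star square / triangle star square circle diamond hexagon / diamond square hexagon star circle triangle / square diamond circle triangle hexagon star / star triangle diamond hexagon square circle / hexagon circle star square triangle diamond).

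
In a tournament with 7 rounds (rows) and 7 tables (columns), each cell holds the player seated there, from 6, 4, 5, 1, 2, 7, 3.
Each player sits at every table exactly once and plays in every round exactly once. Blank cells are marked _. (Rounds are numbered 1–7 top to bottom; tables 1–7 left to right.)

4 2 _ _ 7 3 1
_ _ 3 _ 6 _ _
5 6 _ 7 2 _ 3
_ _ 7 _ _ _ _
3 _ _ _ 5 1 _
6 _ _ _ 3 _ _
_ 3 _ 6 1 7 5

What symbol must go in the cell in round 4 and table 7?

2

Round 1, table 4: round 1 has {4, 1, 2, 7, 3} and table 4 has {6, 7}, leaving only 5.
Round 1, table 3: round 1 has {4, 5, 1, 2, 7, 3} and table 3 has {7, 3}, leaving only 6.
Round 3, table 6: round 3 has {6, 5, 2, 7, 3} and table 6 has {1, 7, 3}, leaving only 4.
Round 3, table 3: round 3 has {6, 4, 5, 2, 7, 3} and table 3 has {6, 7, 3}, leaving only 1.
Round 4, table 5: round 4 has {7} and table 5 has {6, 5, 1, 2, 7, 3}, leaving only 4.
Round 7, table 1: round 7 has {6, 5, 1, 7, 3} and table 1 has {6, 4, 5, 3}, leaving only 2.
Round 4, table 1: round 4 has {4, 7} and table 1 has {6, 4, 5, 2, 3}, leaving only 1.
Round 2, table 1: round 2 has {6, 3} and table 1 has {6, 4, 5, 1, 2, 3}, leaving only 7.
Round 4, table 2: round 4 has {4, 1, 7} and table 2 has {6, 2, 3}, leaving only 5.
Round 7, table 3: round 7 has {6, 5, 1, 2, 7, 3} and table 3 has {6, 1, 7, 3}, leaving only 4.
Round 5, table 3: round 5 has {5, 1, 3} and table 3 has {6, 4, 1, 7, 3}, leaving only 2.
Round 5, table 4: round 5 has {5, 1, 2, 3} and table 4 has {6, 5, 7}, leaving only 4.
Round 5, table 2: round 5 has {4, 5, 1, 2, 3} and table 2 has {6, 5, 2, 3}, leaving only 7.
Round 5, table 7: round 5 has {4, 5, 1, 2, 7, 3} and table 7 has {5, 1, 3}, leaving only 6.
Round 4 already has {4, 5, 1, 7} and table 7 already has {6, 5, 1, 3}, so round 4, table 7 must be 2.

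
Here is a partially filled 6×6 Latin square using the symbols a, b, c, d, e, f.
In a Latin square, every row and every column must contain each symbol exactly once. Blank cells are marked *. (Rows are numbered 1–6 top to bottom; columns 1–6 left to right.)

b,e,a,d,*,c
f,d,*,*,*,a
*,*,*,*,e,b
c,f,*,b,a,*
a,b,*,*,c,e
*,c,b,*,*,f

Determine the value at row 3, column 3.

Row 1, column 5: row 1 has {a, b, c, d, e} and column 5 has {a, c, e}, leaving only f.
Row 2, column 5: row 2 has {a, d, f} and column 5 has {a, c, e, f}, leaving only b.
Row 3, column 1: row 3 has {b, e} and column 1 has {a, b, c, f}, leaving only d.
Row 3, column 2: row 3 has {b, d, e} and column 2 has {b, c, d, e, f}, leaving only a.
Row 4, column 6: row 4 has {a, b, c, f} and column 6 has {a, b, c, e, f}, leaving only d.
Row 4, column 3: row 4 has {a, b, c, d, f} and column 3 has {a, b}, leaving only e.
Row 2, column 3: row 2 has {a, b, d, f} and column 3 has {a, b, e}, leaving only c.
Row 3 already has {a, b, d, e} and column 3 already has {a, b, c, e}, so row 3, column 3 must be f.

f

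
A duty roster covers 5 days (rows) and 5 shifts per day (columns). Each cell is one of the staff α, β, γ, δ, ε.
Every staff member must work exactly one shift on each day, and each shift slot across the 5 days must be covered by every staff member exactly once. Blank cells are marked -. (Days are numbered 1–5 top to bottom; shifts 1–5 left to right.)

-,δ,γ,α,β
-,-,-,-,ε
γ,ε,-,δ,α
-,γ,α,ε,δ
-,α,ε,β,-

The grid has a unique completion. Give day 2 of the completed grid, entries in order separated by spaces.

Day 2, shift 2: day 2 has {ε} and shift 2 has {α, γ, δ, ε}, leaving only β.
Day 2, shift 3: day 2 has {β, ε} and shift 3 has {α, γ, ε}, leaving only δ.
Day 2, shift 1: day 2 has {β, δ, ε} and shift 1 has {γ}, leaving only α.
Day 2, shift 4: day 2 has {α, β, δ, ε} and shift 4 has {α, β, δ, ε}, leaving only γ.
So day 2 reads: α β δ γ ε.

α β δ γ ε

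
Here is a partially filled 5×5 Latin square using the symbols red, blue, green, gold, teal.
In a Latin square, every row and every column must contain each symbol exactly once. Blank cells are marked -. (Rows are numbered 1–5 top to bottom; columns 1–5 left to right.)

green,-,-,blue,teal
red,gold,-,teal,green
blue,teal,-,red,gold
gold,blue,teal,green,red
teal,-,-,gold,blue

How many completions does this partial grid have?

Row 1, column 2: eliminating its row and column leaves {red}.
Row 1, column 3: eliminating its row and column leaves {red, gold}.
Row 2, column 3: eliminating its row and column leaves {blue}.
Row 3, column 3: eliminating its row and column leaves {green}.
Row 5, column 2: eliminating its row and column leaves {red, green}.
Row 5, column 3: eliminating its row and column leaves {red, green}.
Only one assignment across all blanks avoids any row or column repeat, giving 1 completion.

1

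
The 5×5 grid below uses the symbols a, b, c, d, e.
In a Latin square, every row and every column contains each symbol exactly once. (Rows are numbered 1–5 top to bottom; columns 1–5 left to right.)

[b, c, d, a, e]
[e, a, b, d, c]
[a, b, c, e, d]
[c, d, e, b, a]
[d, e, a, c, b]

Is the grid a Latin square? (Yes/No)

Yes

Each row is a permutation of the 5 symbols, and so is each column.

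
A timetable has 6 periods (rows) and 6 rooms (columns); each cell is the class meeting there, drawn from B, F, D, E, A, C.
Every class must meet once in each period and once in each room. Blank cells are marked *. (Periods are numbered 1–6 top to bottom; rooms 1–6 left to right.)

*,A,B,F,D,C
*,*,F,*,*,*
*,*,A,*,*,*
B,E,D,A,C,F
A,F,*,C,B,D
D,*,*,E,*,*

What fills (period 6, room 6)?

A

Period 1, room 1: period 1 has {B, F, D, A, C} and room 1 has {B, D, A}, leaving only E.
Period 2, room 1: period 2 has {F} and room 1 has {B, D, E, A}, leaving only C.
Period 3, room 1: period 3 has {A} and room 1 has {B, D, E, A, C}, leaving only F.
Period 3, room 5: period 3 has {F, A} and room 5 has {B, D, C}, leaving only E.
Period 2, room 5: period 2 has {F, C} and room 5 has {B, D, E, C}, leaving only A.
Period 3, room 6: period 3 has {F, E, A} and room 6 has {F, D, C}, leaving only B.
Period 6 already has {D, E} and room 6 already has {B, F, D, C}, so period 6, room 6 must be A.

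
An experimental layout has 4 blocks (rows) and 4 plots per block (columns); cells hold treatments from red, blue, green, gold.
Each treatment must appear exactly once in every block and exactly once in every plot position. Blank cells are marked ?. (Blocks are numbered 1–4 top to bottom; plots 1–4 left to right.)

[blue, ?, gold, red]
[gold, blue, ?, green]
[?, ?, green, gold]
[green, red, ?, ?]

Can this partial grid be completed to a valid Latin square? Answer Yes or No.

Block 3, plot 2: block 3 together with plot 2 already contain {red, blue, green, gold} — every symbol — so nothing can go there. The grid has no valid completion.

No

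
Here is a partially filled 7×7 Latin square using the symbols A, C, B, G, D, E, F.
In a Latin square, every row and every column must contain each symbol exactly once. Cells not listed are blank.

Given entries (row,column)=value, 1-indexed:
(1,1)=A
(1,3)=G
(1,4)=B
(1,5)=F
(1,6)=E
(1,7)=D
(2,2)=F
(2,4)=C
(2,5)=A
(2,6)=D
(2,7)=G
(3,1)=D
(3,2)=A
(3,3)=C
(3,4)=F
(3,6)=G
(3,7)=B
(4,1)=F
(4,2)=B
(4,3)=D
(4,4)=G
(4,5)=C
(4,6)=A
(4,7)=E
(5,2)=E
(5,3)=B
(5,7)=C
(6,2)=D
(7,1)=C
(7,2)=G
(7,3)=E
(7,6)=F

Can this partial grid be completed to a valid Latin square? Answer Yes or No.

No

Row 2, column 3: row 2 together with column 3 already contain {A, C, B, G, D, E, F} — every symbol — so nothing can go there. The grid has no valid completion.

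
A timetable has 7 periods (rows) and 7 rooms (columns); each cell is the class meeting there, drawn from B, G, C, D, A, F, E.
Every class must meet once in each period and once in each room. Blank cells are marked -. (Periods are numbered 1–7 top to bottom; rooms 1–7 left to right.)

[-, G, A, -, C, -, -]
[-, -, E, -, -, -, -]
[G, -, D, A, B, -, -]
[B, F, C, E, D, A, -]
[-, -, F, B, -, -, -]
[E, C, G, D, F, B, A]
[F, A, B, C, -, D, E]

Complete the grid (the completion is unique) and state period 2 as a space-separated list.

Period 1, room 1: period 1 has {G, C, A} and room 1 has {B, G, F, E}, leaving only D.
Period 1, room 4: period 1 has {G, C, D, A} and room 4 has {B, C, D, A, E}, leaving only F.
Period 2, room 4: period 2 has {E} and room 4 has {B, C, D, A, F, E}, leaving only G.
Period 2, room 5: period 2 has {G, E} and room 5 has {B, C, D, F}, leaving only A.
Period 2, room 1: period 2 has {G, A, E} and room 1 has {B, G, D, F, E}, leaving only C.
Period 2, room 6: period 2 has {G, C, A, E} and room 6 has {B, D, A}, leaving only F.
Period 1, room 6: period 1 has {G, C, D, A, F} and room 6 has {B, D, A, F}, leaving only E.
Period 1, room 7: period 1 has {G, C, D, A, F, E} and room 7 has {A, E}, leaving only B.
Period 2, room 7: period 2 has {G, C, A, F, E} and room 7 has {B, A, E}, leaving only D.
Period 2, room 2: period 2 has {G, C, D, A, F, E} and room 2 has {G, C, A, F}, leaving only B.
So period 2 reads: C B E G A F D.

C B E G A F D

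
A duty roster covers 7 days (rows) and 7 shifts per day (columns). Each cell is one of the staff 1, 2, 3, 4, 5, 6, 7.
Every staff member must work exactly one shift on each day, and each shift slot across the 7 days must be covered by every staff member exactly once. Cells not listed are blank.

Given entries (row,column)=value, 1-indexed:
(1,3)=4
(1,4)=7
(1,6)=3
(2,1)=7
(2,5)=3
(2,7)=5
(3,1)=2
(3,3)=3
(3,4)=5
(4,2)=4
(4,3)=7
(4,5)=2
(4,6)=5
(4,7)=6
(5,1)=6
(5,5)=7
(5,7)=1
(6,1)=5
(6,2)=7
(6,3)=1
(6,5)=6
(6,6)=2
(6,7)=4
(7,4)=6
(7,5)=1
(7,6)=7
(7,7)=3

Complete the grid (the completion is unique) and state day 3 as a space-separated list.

2 1 3 5 4 6 7

Day 3, shift 5: day 3 has {2, 3, 5} and shift 5 has {1, 2, 3, 6, 7}, leaving only 4.
Day 3, shift 7: day 3 has {2, 3, 4, 5} and shift 7 has {1, 3, 4, 5, 6}, leaving only 7.
Day 1, shift 1: day 1 has {3, 4, 7} and shift 1 has {2, 5, 6, 7}, leaving only 1.
Day 1, shift 5: day 1 has {1, 3, 4, 7} and shift 5 has {1, 2, 3, 4, 6, 7}, leaving only 5.
Day 1, shift 7: day 1 has {1, 3, 4, 5, 7} and shift 7 has {1, 3, 4, 5, 6, 7}, leaving only 2.
Day 1, shift 2: day 1 has {1, 2, 3, 4, 5, 7} and shift 2 has {4, 7}, leaving only 6.
Day 3, shift 2: day 3 has {2, 3, 4, 5, 7} and shift 2 has {4, 6, 7}, leaving only 1.
Day 3, shift 6: day 3 has {1, 2, 3, 4, 5, 7} and shift 6 has {2, 3, 5, 7}, leaving only 6.
So day 3 reads: 2 1 3 5 4 6 7.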